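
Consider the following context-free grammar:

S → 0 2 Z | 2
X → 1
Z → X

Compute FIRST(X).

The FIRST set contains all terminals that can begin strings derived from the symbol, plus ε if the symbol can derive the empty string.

We compute FIRST(X) using the standard algorithm.
FIRST(S) = {0, 2}
FIRST(X) = {1}
FIRST(Z) = {1}
Therefore, FIRST(X) = {1}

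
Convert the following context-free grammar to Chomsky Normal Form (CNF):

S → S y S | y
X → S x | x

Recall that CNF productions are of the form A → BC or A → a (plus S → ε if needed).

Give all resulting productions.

TY → y; S → y; TX → x; X → x; S → S X0; X0 → TY S; X → S TX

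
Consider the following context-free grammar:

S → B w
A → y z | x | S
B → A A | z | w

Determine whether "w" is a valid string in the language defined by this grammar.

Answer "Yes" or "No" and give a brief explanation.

No - no valid derivation exists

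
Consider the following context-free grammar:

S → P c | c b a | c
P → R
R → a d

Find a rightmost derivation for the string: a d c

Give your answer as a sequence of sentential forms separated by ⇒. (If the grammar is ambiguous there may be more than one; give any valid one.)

S ⇒ P c ⇒ R c ⇒ a d c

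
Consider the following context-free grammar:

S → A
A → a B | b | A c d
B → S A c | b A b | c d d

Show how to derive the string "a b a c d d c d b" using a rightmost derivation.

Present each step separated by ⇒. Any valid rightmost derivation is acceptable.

S ⇒ A ⇒ a B ⇒ a b A b ⇒ a b A c d b ⇒ a b a B c d b ⇒ a b a c d d c d b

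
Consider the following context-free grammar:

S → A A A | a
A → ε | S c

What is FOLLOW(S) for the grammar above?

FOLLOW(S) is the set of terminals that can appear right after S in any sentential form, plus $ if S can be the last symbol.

We compute FOLLOW(S) using the standard algorithm.
FOLLOW(S) starts with {$}.
FIRST(A) = {a, c, ε}
FIRST(S) = {a, c, ε}
FOLLOW(A) = {$, a, c}
FOLLOW(S) = {$, c}
Therefore, FOLLOW(S) = {$, c}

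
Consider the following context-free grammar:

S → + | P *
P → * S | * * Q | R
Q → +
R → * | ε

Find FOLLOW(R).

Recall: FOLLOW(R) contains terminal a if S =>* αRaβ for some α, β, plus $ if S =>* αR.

We compute FOLLOW(R) using the standard algorithm.
FOLLOW(S) starts with {$}.
FIRST(P) = {*, ε}
FIRST(Q) = {+}
FIRST(R) = {*, ε}
FIRST(S) = {*, +}
FOLLOW(P) = {*}
FOLLOW(Q) = {*}
FOLLOW(R) = {*}
FOLLOW(S) = {$, *}
Therefore, FOLLOW(R) = {*}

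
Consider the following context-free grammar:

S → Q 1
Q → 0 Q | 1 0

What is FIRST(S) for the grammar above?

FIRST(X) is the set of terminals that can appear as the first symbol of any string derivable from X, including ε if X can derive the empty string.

We compute FIRST(S) using the standard algorithm.
FIRST(Q) = {0, 1}
FIRST(S) = {0, 1}
Therefore, FIRST(S) = {0, 1}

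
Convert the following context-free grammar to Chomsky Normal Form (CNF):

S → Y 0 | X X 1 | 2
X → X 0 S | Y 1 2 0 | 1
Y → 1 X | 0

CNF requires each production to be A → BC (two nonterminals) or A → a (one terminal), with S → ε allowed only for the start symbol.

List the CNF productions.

T0 → 0; T1 → 1; S → 2; T2 → 2; X → 1; Y → 0; S → Y T0; S → X X0; X0 → X T1; X → X X1; X1 → T0 S; X → Y X2; X2 → T1 X3; X3 → T2 T0; Y → T1 X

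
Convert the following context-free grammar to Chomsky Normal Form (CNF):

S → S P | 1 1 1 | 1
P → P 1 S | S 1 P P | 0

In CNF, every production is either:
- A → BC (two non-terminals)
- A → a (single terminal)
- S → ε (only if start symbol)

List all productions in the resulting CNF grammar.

T1 → 1; S → 1; P → 0; S → S P; S → T1 X0; X0 → T1 T1; P → P X1; X1 → T1 S; P → S X2; X2 → T1 X3; X3 → P P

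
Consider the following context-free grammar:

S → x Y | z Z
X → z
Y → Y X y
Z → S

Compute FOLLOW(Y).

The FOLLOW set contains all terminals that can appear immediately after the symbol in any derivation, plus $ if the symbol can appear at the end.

We compute FOLLOW(Y) using the standard algorithm.
FOLLOW(S) starts with {$}.
FIRST(S) = {x, z}
FIRST(X) = {z}
FIRST(Y) = {}
FIRST(Z) = {x, z}
FOLLOW(S) = {$}
FOLLOW(X) = {y}
FOLLOW(Y) = {$, z}
FOLLOW(Z) = {$}
Therefore, FOLLOW(Y) = {$, z}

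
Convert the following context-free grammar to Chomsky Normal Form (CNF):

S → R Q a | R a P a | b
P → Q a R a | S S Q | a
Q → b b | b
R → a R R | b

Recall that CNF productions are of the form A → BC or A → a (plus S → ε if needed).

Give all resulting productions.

TA → a; S → b; P → a; TB → b; Q → b; R → b; S → R X0; X0 → Q TA; S → R X1; X1 → TA X2; X2 → P TA; P → Q X3; X3 → TA X4; X4 → R TA; P → S X5; X5 → S Q; Q → TB TB; R → TA X6; X6 → R R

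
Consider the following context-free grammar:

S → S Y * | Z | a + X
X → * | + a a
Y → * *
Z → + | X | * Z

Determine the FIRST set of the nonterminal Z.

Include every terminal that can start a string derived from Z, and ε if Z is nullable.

We compute FIRST(Z) using the standard algorithm.
FIRST(S) = {*, +, a}
FIRST(X) = {*, +}
FIRST(Y) = {*}
FIRST(Z) = {*, +}
Therefore, FIRST(Z) = {*, +}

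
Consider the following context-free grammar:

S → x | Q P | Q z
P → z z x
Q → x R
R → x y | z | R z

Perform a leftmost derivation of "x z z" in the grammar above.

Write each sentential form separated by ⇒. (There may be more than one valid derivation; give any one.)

S ⇒ Q z ⇒ x R z ⇒ x z z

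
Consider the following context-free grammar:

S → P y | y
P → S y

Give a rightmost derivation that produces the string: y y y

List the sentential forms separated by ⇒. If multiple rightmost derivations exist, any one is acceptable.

S ⇒ P y ⇒ S y y ⇒ y y y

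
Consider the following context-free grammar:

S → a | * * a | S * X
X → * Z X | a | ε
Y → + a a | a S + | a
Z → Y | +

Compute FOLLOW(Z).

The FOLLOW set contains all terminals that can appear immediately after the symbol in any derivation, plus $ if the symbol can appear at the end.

We compute FOLLOW(Z) using the standard algorithm.
FOLLOW(S) starts with {$}.
FIRST(S) = {*, a}
FIRST(X) = {*, a, ε}
FIRST(Y) = {+, a}
FIRST(Z) = {+, a}
FOLLOW(S) = {$, *, +}
FOLLOW(X) = {$, *, +}
FOLLOW(Y) = {$, *, +, a}
FOLLOW(Z) = {$, *, +, a}
Therefore, FOLLOW(Z) = {$, *, +, a}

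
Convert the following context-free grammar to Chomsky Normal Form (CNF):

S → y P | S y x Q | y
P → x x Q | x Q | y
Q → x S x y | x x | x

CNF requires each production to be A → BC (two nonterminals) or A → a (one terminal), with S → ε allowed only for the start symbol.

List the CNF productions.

TY → y; TX → x; S → y; P → y; Q → x; S → TY P; S → S X0; X0 → TY X1; X1 → TX Q; P → TX X2; X2 → TX Q; P → TX Q; Q → TX X3; X3 → S X4; X4 → TX TY; Q → TX TX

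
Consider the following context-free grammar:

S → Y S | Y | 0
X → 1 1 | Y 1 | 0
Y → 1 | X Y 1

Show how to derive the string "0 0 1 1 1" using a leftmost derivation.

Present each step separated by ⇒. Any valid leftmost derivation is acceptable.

S ⇒ Y ⇒ X Y 1 ⇒ 0 Y 1 ⇒ 0 X Y 1 1 ⇒ 0 0 Y 1 1 ⇒ 0 0 1 1 1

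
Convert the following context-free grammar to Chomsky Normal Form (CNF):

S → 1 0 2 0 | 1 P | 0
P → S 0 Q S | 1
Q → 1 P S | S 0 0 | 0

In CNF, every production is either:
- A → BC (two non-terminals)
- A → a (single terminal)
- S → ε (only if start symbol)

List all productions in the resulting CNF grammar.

T1 → 1; T0 → 0; T2 → 2; S → 0; P → 1; Q → 0; S → T1 X0; X0 → T0 X1; X1 → T2 T0; S → T1 P; P → S X2; X2 → T0 X3; X3 → Q S; Q → T1 X4; X4 → P S; Q → S X5; X5 → T0 T0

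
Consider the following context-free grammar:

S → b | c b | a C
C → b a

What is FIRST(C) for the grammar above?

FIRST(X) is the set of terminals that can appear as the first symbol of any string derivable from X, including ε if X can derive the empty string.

We compute FIRST(C) using the standard algorithm.
FIRST(C) = {b}
FIRST(S) = {a, b, c}
Therefore, FIRST(C) = {b}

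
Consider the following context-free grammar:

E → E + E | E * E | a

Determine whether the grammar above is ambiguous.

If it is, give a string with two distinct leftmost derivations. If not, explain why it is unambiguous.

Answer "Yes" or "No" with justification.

Yes - the string 'a * a + a + a' has two distinct leftmost derivations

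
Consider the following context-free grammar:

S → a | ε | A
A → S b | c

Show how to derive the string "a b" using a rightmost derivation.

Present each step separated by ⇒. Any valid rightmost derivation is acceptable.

S ⇒ A ⇒ S b ⇒ a b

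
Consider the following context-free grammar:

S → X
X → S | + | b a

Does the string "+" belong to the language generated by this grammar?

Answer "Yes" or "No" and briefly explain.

Yes - a valid derivation exists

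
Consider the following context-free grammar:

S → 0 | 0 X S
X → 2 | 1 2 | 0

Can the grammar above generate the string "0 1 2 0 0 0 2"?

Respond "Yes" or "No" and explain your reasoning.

No - no valid derivation exists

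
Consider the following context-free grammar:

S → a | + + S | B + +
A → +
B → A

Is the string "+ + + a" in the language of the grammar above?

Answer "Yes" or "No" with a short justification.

No - no valid derivation exists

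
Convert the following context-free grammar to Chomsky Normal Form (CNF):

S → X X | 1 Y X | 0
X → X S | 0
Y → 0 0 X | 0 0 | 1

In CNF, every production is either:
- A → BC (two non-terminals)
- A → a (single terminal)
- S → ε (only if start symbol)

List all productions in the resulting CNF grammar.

T1 → 1; S → 0; X → 0; T0 → 0; Y → 1; S → X X; S → T1 X0; X0 → Y X; X → X S; Y → T0 X1; X1 → T0 X; Y → T0 T0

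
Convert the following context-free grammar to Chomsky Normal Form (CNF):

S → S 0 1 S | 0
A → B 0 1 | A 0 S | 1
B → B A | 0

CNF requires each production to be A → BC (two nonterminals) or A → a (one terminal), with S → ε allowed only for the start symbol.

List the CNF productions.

T0 → 0; T1 → 1; S → 0; A → 1; B → 0; S → S X0; X0 → T0 X1; X1 → T1 S; A → B X2; X2 → T0 T1; A → A X3; X3 → T0 S; B → B A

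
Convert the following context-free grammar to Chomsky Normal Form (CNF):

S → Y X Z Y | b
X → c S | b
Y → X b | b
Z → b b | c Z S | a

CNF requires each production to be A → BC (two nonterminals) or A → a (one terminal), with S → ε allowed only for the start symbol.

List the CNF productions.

S → b; TC → c; X → b; TB → b; Y → b; Z → a; S → Y X0; X0 → X X1; X1 → Z Y; X → TC S; Y → X TB; Z → TB TB; Z → TC X2; X2 → Z S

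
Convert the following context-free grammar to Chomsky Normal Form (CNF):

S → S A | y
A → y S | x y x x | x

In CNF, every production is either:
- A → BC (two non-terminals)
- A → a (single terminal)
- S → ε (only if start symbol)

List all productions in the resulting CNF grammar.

S → y; TY → y; TX → x; A → x; S → S A; A → TY S; A → TX X0; X0 → TY X1; X1 → TX TX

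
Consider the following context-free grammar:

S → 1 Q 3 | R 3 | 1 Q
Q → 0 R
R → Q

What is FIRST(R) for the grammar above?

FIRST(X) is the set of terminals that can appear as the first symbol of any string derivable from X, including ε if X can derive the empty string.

We compute FIRST(R) using the standard algorithm.
FIRST(Q) = {0}
FIRST(R) = {0}
FIRST(S) = {0, 1}
Therefore, FIRST(R) = {0}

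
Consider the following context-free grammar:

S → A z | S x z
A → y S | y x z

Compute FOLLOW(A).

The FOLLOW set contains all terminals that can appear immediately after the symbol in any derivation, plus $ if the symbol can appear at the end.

We compute FOLLOW(A) using the standard algorithm.
FOLLOW(S) starts with {$}.
FIRST(A) = {y}
FIRST(S) = {y}
FOLLOW(A) = {z}
FOLLOW(S) = {$, x, z}
Therefore, FOLLOW(A) = {z}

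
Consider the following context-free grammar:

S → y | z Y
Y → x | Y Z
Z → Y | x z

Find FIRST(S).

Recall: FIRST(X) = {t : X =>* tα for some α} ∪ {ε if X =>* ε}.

We compute FIRST(S) using the standard algorithm.
FIRST(S) = {y, z}
FIRST(Y) = {x}
FIRST(Z) = {x}
Therefore, FIRST(S) = {y, z}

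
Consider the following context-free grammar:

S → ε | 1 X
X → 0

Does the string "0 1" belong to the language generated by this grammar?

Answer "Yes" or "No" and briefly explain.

No - no valid derivation exists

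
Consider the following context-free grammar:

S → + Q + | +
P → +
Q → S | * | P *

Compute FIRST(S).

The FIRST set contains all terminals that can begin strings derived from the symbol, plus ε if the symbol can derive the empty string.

We compute FIRST(S) using the standard algorithm.
FIRST(P) = {+}
FIRST(Q) = {*, +}
FIRST(S) = {+}
Therefore, FIRST(S) = {+}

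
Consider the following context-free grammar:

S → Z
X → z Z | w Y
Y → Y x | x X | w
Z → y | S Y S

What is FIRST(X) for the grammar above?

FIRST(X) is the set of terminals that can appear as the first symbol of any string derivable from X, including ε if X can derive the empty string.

We compute FIRST(X) using the standard algorithm.
FIRST(S) = {y}
FIRST(X) = {w, z}
FIRST(Y) = {w, x}
FIRST(Z) = {y}
Therefore, FIRST(X) = {w, z}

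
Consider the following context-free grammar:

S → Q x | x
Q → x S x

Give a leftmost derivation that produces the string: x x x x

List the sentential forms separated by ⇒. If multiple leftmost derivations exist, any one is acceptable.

S ⇒ Q x ⇒ x S x x ⇒ x x x x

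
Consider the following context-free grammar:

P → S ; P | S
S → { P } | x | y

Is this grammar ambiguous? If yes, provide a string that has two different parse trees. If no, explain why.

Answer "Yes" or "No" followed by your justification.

No - the grammar is unambiguous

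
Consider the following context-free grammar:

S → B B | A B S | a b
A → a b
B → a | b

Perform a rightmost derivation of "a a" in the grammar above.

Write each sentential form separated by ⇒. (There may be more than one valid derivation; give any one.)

S ⇒ B B ⇒ B a ⇒ a a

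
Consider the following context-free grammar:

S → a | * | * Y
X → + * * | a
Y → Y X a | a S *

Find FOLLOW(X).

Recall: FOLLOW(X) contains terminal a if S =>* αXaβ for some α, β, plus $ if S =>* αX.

We compute FOLLOW(X) using the standard algorithm.
FOLLOW(S) starts with {$}.
FIRST(S) = {*, a}
FIRST(X) = {+, a}
FIRST(Y) = {a}
FOLLOW(S) = {$, *}
FOLLOW(X) = {a}
FOLLOW(Y) = {$, *, +, a}
Therefore, FOLLOW(X) = {a}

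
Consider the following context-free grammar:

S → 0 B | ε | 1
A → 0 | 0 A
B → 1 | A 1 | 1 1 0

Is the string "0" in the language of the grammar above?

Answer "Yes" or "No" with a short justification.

No - no valid derivation exists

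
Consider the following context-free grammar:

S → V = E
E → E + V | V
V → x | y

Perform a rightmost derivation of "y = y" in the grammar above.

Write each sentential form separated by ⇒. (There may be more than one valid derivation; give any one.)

S ⇒ V = E ⇒ V = V ⇒ V = y ⇒ y = y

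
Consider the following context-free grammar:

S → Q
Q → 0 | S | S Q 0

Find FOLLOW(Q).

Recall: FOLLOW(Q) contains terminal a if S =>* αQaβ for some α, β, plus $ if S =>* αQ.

We compute FOLLOW(Q) using the standard algorithm.
FOLLOW(S) starts with {$}.
FIRST(Q) = {0}
FIRST(S) = {0}
FOLLOW(Q) = {$, 0}
FOLLOW(S) = {$, 0}
Therefore, FOLLOW(Q) = {$, 0}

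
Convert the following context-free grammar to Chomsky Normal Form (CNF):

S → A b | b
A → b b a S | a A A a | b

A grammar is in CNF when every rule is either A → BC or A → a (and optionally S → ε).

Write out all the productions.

TB → b; S → b; TA → a; A → b; S → A TB; A → TB X0; X0 → TB X1; X1 → TA S; A → TA X2; X2 → A X3; X3 → A TA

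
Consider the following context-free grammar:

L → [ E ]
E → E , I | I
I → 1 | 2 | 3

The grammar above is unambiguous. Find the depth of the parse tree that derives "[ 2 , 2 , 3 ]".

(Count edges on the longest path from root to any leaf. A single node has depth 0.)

5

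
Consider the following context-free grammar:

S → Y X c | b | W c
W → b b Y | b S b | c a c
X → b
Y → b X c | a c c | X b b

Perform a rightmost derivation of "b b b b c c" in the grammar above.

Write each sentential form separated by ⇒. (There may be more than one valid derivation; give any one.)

S ⇒ W c ⇒ b b Y c ⇒ b b b X c c ⇒ b b b b c c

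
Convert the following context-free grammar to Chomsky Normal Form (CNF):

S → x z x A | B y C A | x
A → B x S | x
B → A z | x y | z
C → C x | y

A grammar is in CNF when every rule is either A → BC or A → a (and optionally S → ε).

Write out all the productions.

TX → x; TZ → z; TY → y; S → x; A → x; B → z; C → y; S → TX X0; X0 → TZ X1; X1 → TX A; S → B X2; X2 → TY X3; X3 → C A; A → B X4; X4 → TX S; B → A TZ; B → TX TY; C → C TX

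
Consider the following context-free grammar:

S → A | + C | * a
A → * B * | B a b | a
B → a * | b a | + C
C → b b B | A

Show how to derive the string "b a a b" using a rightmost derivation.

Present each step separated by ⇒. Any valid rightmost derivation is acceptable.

S ⇒ A ⇒ B a b ⇒ b a a b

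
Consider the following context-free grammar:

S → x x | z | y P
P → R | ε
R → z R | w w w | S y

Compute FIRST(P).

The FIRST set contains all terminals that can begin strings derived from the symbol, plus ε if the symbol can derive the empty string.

We compute FIRST(P) using the standard algorithm.
FIRST(P) = {w, x, y, z, ε}
FIRST(R) = {w, x, y, z}
FIRST(S) = {x, y, z}
Therefore, FIRST(P) = {w, x, y, z, ε}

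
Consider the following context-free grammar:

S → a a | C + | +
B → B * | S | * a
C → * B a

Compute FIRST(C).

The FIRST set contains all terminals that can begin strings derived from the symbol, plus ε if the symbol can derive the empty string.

We compute FIRST(C) using the standard algorithm.
FIRST(B) = {*, +, a}
FIRST(C) = {*}
FIRST(S) = {*, +, a}
Therefore, FIRST(C) = {*}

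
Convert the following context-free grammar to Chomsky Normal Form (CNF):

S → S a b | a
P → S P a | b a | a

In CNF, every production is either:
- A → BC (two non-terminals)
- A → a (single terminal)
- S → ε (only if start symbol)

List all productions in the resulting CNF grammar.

TA → a; TB → b; S → a; P → a; S → S X0; X0 → TA TB; P → S X1; X1 → P TA; P → TB TA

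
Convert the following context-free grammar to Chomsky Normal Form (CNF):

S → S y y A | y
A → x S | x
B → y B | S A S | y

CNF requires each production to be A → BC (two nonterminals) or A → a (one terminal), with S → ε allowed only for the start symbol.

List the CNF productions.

TY → y; S → y; TX → x; A → x; B → y; S → S X0; X0 → TY X1; X1 → TY A; A → TX S; B → TY B; B → S X2; X2 → A S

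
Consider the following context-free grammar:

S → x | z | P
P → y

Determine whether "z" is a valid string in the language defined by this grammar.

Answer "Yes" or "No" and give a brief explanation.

Yes - a valid derivation exists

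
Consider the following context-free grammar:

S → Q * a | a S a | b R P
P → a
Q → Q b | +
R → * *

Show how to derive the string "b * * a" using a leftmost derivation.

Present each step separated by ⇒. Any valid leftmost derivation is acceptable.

S ⇒ b R P ⇒ b * * P ⇒ b * * a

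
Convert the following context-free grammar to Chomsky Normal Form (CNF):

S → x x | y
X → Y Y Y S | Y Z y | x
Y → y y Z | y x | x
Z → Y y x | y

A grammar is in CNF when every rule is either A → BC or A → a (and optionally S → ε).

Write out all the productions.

TX → x; S → y; TY → y; X → x; Y → x; Z → y; S → TX TX; X → Y X0; X0 → Y X1; X1 → Y S; X → Y X2; X2 → Z TY; Y → TY X3; X3 → TY Z; Y → TY TX; Z → Y X4; X4 → TY TX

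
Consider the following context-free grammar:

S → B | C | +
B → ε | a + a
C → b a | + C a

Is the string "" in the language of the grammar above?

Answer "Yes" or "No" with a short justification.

Yes - a valid derivation exists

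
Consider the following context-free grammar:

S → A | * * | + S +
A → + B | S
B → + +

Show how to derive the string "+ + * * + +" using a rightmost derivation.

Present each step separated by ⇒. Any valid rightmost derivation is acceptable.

S ⇒ + S + ⇒ + + S + + ⇒ + + * * + +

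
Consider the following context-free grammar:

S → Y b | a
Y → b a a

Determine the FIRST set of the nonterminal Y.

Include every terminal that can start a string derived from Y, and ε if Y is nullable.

We compute FIRST(Y) using the standard algorithm.
FIRST(S) = {a, b}
FIRST(Y) = {b}
Therefore, FIRST(Y) = {b}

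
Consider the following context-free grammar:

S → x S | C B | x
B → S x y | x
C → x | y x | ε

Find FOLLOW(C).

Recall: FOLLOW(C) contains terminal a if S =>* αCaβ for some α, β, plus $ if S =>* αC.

We compute FOLLOW(C) using the standard algorithm.
FOLLOW(S) starts with {$}.
FIRST(B) = {x, y}
FIRST(C) = {x, y, ε}
FIRST(S) = {x, y}
FOLLOW(B) = {$, x}
FOLLOW(C) = {x, y}
FOLLOW(S) = {$, x}
Therefore, FOLLOW(C) = {x, y}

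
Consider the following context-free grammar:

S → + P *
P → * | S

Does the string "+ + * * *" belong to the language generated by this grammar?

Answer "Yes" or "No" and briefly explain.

Yes - a valid derivation exists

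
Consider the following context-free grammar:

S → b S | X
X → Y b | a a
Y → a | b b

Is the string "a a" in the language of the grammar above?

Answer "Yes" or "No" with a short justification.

Yes - a valid derivation exists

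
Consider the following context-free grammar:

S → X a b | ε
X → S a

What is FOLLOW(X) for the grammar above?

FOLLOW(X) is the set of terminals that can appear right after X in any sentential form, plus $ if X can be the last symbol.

We compute FOLLOW(X) using the standard algorithm.
FOLLOW(S) starts with {$}.
FIRST(S) = {a, ε}
FIRST(X) = {a}
FOLLOW(S) = {$, a}
FOLLOW(X) = {a}
Therefore, FOLLOW(X) = {a}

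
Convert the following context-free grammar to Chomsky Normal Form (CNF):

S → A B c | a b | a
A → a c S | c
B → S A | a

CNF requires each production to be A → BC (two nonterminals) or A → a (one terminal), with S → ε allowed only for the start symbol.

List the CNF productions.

TC → c; TA → a; TB → b; S → a; A → c; B → a; S → A X0; X0 → B TC; S → TA TB; A → TA X1; X1 → TC S; B → S A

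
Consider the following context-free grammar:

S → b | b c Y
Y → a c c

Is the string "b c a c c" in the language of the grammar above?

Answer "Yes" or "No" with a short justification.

Yes - a valid derivation exists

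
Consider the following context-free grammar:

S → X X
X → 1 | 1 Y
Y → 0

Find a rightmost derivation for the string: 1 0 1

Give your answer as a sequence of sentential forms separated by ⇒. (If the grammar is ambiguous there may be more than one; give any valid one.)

S ⇒ X X ⇒ X 1 ⇒ 1 Y 1 ⇒ 1 0 1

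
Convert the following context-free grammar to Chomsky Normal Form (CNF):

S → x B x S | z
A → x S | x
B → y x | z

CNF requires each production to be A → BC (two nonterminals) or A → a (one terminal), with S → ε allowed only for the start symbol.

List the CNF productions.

TX → x; S → z; A → x; TY → y; B → z; S → TX X0; X0 → B X1; X1 → TX S; A → TX S; B → TY TX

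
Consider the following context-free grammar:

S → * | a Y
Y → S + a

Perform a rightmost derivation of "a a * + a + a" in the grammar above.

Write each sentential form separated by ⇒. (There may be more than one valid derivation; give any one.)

S ⇒ a Y ⇒ a S + a ⇒ a a Y + a ⇒ a a S + a + a ⇒ a a * + a + a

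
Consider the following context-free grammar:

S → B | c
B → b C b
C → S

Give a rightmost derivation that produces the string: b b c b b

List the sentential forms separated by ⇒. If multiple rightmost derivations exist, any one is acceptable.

S ⇒ B ⇒ b C b ⇒ b S b ⇒ b B b ⇒ b b C b b ⇒ b b S b b ⇒ b b c b b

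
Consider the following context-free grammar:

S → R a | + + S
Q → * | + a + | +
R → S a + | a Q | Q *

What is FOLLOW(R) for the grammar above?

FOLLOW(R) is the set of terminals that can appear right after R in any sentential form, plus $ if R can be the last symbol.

We compute FOLLOW(R) using the standard algorithm.
FOLLOW(S) starts with {$}.
FIRST(Q) = {*, +}
FIRST(R) = {*, +, a}
FIRST(S) = {*, +, a}
FOLLOW(Q) = {*, a}
FOLLOW(R) = {a}
FOLLOW(S) = {$, a}
Therefore, FOLLOW(R) = {a}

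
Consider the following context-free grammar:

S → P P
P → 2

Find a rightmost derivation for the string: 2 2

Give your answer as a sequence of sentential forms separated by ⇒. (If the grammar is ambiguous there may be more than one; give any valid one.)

S ⇒ P P ⇒ P 2 ⇒ 2 2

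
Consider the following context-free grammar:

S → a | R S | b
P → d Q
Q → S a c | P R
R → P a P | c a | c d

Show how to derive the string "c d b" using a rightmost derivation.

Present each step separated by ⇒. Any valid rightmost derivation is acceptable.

S ⇒ R S ⇒ R b ⇒ c d b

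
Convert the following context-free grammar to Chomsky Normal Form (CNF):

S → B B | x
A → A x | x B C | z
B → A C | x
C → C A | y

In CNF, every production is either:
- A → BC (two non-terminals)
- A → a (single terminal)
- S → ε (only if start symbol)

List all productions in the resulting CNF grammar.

S → x; TX → x; A → z; B → x; C → y; S → B B; A → A TX; A → TX X0; X0 → B C; B → A C; C → C A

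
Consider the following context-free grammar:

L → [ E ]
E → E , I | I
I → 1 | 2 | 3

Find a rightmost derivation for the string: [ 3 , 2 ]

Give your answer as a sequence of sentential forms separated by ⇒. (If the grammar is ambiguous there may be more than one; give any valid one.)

L ⇒ [ E ] ⇒ [ E , I ] ⇒ [ E , 2 ] ⇒ [ I , 2 ] ⇒ [ 3 , 2 ]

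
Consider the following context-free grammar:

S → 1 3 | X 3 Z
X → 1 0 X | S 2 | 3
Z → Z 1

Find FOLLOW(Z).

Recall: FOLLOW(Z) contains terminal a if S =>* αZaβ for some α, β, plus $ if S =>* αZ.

We compute FOLLOW(Z) using the standard algorithm.
FOLLOW(S) starts with {$}.
FIRST(S) = {1, 3}
FIRST(X) = {1, 3}
FIRST(Z) = {}
FOLLOW(S) = {$, 2}
FOLLOW(X) = {3}
FOLLOW(Z) = {$, 1, 2}
Therefore, FOLLOW(Z) = {$, 1, 2}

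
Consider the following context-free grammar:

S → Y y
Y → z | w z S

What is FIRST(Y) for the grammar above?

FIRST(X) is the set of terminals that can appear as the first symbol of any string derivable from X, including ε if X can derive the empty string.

We compute FIRST(Y) using the standard algorithm.
FIRST(S) = {w, z}
FIRST(Y) = {w, z}
Therefore, FIRST(Y) = {w, z}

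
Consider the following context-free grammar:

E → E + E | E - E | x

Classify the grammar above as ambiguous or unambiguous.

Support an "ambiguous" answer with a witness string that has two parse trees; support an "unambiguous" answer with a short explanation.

Ambiguous - the string 'x - x + x + x + x' has two distinct parse trees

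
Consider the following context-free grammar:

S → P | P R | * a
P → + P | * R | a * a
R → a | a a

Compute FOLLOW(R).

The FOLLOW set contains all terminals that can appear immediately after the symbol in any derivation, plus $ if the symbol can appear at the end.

We compute FOLLOW(R) using the standard algorithm.
FOLLOW(S) starts with {$}.
FIRST(P) = {*, +, a}
FIRST(R) = {a}
FIRST(S) = {*, +, a}
FOLLOW(P) = {$, a}
FOLLOW(R) = {$, a}
FOLLOW(S) = {$}
Therefore, FOLLOW(R) = {$, a}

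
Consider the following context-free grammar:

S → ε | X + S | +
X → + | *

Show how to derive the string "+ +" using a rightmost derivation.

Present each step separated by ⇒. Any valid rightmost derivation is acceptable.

S ⇒ X + S ⇒ X + ⇒ + +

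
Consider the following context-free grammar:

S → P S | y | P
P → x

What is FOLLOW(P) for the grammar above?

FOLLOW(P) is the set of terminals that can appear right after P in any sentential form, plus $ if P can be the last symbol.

We compute FOLLOW(P) using the standard algorithm.
FOLLOW(S) starts with {$}.
FIRST(P) = {x}
FIRST(S) = {x, y}
FOLLOW(P) = {$, x, y}
FOLLOW(S) = {$}
Therefore, FOLLOW(P) = {$, x, y}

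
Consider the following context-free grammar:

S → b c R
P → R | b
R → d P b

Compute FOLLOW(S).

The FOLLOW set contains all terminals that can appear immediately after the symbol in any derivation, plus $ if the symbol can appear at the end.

We compute FOLLOW(S) using the standard algorithm.
FOLLOW(S) starts with {$}.
FIRST(P) = {b, d}
FIRST(R) = {d}
FIRST(S) = {b}
FOLLOW(P) = {b}
FOLLOW(R) = {$, b}
FOLLOW(S) = {$}
Therefore, FOLLOW(S) = {$}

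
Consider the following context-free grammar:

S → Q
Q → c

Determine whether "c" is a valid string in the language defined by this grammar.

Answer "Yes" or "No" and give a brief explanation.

Yes - a valid derivation exists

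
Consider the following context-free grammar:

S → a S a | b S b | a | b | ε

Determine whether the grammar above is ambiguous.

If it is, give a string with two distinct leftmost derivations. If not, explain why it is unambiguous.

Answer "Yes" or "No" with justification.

No - the grammar is unambiguous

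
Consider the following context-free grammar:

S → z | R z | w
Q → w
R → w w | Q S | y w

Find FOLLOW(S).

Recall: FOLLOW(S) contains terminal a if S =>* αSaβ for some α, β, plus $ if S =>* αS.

We compute FOLLOW(S) using the standard algorithm.
FOLLOW(S) starts with {$}.
FIRST(Q) = {w}
FIRST(R) = {w, y}
FIRST(S) = {w, y, z}
FOLLOW(Q) = {w, y, z}
FOLLOW(R) = {z}
FOLLOW(S) = {$, z}
Therefore, FOLLOW(S) = {$, z}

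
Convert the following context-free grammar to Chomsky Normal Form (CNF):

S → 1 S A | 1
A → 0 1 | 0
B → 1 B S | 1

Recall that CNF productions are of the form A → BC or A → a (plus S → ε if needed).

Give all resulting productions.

T1 → 1; S → 1; T0 → 0; A → 0; B → 1; S → T1 X0; X0 → S A; A → T0 T1; B → T1 X1; X1 → B S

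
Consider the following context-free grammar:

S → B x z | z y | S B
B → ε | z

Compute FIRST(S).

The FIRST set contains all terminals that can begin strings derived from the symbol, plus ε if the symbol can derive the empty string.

We compute FIRST(S) using the standard algorithm.
FIRST(B) = {z, ε}
FIRST(S) = {x, z}
Therefore, FIRST(S) = {x, z}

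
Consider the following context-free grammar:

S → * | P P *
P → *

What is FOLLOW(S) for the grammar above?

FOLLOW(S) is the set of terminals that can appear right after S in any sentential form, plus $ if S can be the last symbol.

We compute FOLLOW(S) using the standard algorithm.
FOLLOW(S) starts with {$}.
FIRST(P) = {*}
FIRST(S) = {*}
FOLLOW(P) = {*}
FOLLOW(S) = {$}
Therefore, FOLLOW(S) = {$}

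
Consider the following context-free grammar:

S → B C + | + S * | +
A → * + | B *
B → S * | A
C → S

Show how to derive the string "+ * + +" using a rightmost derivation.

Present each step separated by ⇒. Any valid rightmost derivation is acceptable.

S ⇒ B C + ⇒ B S + ⇒ B + + ⇒ S * + + ⇒ + * + +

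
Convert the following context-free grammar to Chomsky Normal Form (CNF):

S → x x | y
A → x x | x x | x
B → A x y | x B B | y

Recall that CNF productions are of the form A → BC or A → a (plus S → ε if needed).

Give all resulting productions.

TX → x; S → y; A → x; TY → y; B → y; S → TX TX; A → TX TX; A → TX TX; B → A X0; X0 → TX TY; B → TX X1; X1 → B B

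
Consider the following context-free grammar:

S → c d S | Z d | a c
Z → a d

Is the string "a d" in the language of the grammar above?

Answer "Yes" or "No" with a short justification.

No - no valid derivation exists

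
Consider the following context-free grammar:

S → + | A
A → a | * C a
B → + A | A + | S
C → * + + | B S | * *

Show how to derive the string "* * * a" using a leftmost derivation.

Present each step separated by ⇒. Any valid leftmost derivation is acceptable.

S ⇒ A ⇒ * C a ⇒ * * * a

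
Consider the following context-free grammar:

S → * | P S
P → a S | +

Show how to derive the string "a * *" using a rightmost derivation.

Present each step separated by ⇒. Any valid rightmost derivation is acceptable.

S ⇒ P S ⇒ P * ⇒ a S * ⇒ a * *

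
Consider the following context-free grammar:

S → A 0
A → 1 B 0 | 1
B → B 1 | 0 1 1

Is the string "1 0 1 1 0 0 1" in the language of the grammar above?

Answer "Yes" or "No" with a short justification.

No - no valid derivation exists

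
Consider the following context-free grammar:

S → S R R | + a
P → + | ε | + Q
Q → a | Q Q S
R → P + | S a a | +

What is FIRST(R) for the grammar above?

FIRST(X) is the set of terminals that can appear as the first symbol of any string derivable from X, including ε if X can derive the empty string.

We compute FIRST(R) using the standard algorithm.
FIRST(P) = {+, ε}
FIRST(Q) = {a}
FIRST(R) = {+}
FIRST(S) = {+}
Therefore, FIRST(R) = {+}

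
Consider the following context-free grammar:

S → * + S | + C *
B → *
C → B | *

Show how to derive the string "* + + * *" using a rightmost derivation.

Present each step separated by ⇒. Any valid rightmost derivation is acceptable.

S ⇒ * + S ⇒ * + + C * ⇒ * + + * *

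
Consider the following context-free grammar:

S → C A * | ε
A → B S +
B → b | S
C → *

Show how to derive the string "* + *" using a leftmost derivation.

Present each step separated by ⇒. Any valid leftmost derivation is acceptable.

S ⇒ C A * ⇒ * A * ⇒ * B S + * ⇒ * S S + * ⇒ * S + * ⇒ * + *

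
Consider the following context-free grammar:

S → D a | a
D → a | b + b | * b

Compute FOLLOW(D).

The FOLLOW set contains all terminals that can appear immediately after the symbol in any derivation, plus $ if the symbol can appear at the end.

We compute FOLLOW(D) using the standard algorithm.
FOLLOW(S) starts with {$}.
FIRST(D) = {*, a, b}
FIRST(S) = {*, a, b}
FOLLOW(D) = {a}
FOLLOW(S) = {$}
Therefore, FOLLOW(D) = {a}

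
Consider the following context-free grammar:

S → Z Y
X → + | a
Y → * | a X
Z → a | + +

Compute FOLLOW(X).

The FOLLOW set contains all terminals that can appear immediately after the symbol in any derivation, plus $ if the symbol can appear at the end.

We compute FOLLOW(X) using the standard algorithm.
FOLLOW(S) starts with {$}.
FIRST(S) = {+, a}
FIRST(X) = {+, a}
FIRST(Y) = {*, a}
FIRST(Z) = {+, a}
FOLLOW(S) = {$}
FOLLOW(X) = {$}
FOLLOW(Y) = {$}
FOLLOW(Z) = {*, a}
Therefore, FOLLOW(X) = {$}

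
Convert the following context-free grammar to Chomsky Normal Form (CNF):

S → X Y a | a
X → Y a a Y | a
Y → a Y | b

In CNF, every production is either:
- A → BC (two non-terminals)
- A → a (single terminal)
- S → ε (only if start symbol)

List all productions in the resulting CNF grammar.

TA → a; S → a; X → a; Y → b; S → X X0; X0 → Y TA; X → Y X1; X1 → TA X2; X2 → TA Y; Y → TA Y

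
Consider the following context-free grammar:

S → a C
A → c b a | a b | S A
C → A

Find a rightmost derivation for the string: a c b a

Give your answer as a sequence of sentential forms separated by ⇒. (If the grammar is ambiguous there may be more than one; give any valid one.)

S ⇒ a C ⇒ a A ⇒ a c b a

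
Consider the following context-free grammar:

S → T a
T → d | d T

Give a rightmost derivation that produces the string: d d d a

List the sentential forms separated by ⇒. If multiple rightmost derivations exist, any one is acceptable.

S ⇒ T a ⇒ d T a ⇒ d d T a ⇒ d d d a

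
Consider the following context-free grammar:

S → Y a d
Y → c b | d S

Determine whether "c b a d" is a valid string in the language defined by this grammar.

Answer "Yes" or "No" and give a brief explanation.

Yes - a valid derivation exists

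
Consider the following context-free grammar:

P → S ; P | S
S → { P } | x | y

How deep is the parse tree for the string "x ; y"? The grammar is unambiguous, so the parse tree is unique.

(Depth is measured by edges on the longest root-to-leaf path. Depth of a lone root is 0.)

3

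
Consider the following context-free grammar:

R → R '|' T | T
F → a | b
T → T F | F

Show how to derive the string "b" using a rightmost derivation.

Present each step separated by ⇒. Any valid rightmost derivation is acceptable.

R ⇒ T ⇒ F ⇒ b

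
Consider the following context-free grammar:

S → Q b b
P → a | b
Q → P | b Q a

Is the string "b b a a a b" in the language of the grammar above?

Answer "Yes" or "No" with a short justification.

No - no valid derivation exists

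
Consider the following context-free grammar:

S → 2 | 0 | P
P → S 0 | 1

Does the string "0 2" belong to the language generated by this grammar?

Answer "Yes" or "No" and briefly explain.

No - no valid derivation exists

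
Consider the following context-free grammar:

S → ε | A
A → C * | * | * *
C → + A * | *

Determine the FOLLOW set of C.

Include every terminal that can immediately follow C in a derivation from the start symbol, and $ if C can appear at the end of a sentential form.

We compute FOLLOW(C) using the standard algorithm.
FOLLOW(S) starts with {$}.
FIRST(A) = {*, +}
FIRST(C) = {*, +}
FIRST(S) = {*, +, ε}
FOLLOW(A) = {$, *}
FOLLOW(C) = {*}
FOLLOW(S) = {$}
Therefore, FOLLOW(C) = {*}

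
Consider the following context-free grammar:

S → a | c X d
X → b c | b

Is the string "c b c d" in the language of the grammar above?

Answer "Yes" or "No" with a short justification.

Yes - a valid derivation exists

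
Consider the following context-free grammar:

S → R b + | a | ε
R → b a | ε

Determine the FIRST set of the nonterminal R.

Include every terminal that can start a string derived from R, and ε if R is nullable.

We compute FIRST(R) using the standard algorithm.
FIRST(R) = {b, ε}
FIRST(S) = {a, b, ε}
Therefore, FIRST(R) = {b, ε}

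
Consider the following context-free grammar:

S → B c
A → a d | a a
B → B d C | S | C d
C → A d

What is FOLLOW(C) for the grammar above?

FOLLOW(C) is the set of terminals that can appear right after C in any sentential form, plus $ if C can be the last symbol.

We compute FOLLOW(C) using the standard algorithm.
FOLLOW(S) starts with {$}.
FIRST(A) = {a}
FIRST(B) = {a}
FIRST(C) = {a}
FIRST(S) = {a}
FOLLOW(A) = {d}
FOLLOW(B) = {c, d}
FOLLOW(C) = {c, d}
FOLLOW(S) = {$, c, d}
Therefore, FOLLOW(C) = {c, d}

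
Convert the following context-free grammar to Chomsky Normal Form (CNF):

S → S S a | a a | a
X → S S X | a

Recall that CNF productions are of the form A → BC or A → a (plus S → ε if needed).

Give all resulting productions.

TA → a; S → a; X → a; S → S X0; X0 → S TA; S → TA TA; X → S X1; X1 → S X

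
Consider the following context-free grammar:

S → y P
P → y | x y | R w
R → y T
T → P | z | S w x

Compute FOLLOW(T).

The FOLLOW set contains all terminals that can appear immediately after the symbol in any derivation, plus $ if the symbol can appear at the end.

We compute FOLLOW(T) using the standard algorithm.
FOLLOW(S) starts with {$}.
FIRST(P) = {x, y}
FIRST(R) = {y}
FIRST(S) = {y}
FIRST(T) = {x, y, z}
FOLLOW(P) = {$, w}
FOLLOW(R) = {w}
FOLLOW(S) = {$, w}
FOLLOW(T) = {w}
Therefore, FOLLOW(T) = {w}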